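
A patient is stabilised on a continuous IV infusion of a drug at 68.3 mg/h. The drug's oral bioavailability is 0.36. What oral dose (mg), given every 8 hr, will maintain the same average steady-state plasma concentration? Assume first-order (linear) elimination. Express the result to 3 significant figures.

To maintain the same Css, the systemic dosing rate must be unchanged: F·D/τ = infusion rate.
D = rate × τ / F = 68.3 × 8 / 0.36 = 1518 mg

1520 mg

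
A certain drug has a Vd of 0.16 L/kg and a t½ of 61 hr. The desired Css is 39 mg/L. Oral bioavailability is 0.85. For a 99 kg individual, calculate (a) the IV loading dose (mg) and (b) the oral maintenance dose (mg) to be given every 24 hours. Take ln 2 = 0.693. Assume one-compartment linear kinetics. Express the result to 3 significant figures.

(a) 618 mg; (b) 198 mg

Vd(total) = 99 kg × 0.16 L/kg = 15.84 L
LD = Vd × C = 15.84 × 39 = 617.8 mg
CL = 0.693 × Vd / t½ = 0.693 × 15.84 / 61 = 0.1800 L/h
D = CL × Css × τ / F = 0.1800 × 39 × 24 / 0.85 = 198.2 mg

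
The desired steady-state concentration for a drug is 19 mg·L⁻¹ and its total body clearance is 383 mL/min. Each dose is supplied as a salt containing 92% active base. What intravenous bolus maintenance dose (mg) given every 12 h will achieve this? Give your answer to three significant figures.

5700 mg

CL = 383 mL/min = 383 × 0.06 = 22.98 L/h
D = CL × Css × τ / S = 22.98 × 19 × 12 / 0.92 = 5695 mg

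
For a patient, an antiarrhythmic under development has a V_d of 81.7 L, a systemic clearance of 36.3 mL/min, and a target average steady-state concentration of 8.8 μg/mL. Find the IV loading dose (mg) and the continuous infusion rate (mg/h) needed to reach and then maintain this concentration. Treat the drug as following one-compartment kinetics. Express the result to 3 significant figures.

(a) 719 mg; (b) 19.2 mg/h

LD = Vd · C_target = 81.70 × 8.8 = 719.0 mg
Convert clearance: 36.3 mL/min × 60 min/h ÷ 1000 mL/L = 2.178 L/h
Infusion rate = 2.178 L/h × 8.8 mg/L = 19.17 mg/h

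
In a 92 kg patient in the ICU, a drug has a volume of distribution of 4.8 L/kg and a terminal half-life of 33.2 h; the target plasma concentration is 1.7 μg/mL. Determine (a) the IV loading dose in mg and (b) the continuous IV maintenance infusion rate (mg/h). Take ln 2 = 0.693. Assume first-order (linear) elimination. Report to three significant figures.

(a) 751 mg; (b) 15.7 mg/h

Vd = 4.8 L/kg × 92 kg = 441.6 L
LD = Vd × C = 441.6 × 1.7 = 750.7 mg
CL = 0.693 × Vd / t½ = 0.693 × 441.6 / 33.2 = 9.218 L/h
Infusion rate = CL × Css = 9.218 × 1.7 = 15.67 mg/h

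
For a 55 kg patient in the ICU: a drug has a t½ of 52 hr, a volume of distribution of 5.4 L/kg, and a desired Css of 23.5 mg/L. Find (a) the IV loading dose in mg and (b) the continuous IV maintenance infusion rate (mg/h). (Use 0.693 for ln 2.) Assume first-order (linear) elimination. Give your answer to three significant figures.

Vd = 5.4 L/kg × 55 kg = 297.0 L
LD = Vd × C = 297.0 × 23.5 = 6980 mg
CL = 0.693 × Vd / t½ = 0.693 × 297.0 / 52 = 3.958 L/h
Infusion rate = CL × Css = 3.958 × 23.5 = 93.01 mg/h

(a) 6980 mg; (b) 93.0 mg/h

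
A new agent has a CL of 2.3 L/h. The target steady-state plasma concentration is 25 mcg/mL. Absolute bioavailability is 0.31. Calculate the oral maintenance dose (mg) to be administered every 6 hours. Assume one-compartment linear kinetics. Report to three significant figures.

At steady state, dose per interval replaces the amount cleared in that interval: F·D/τ = CL·Css.
D = CL × Css × τ / F = 2.300 × 25 × 6 / 0.31 = 1113 mg

1110 mg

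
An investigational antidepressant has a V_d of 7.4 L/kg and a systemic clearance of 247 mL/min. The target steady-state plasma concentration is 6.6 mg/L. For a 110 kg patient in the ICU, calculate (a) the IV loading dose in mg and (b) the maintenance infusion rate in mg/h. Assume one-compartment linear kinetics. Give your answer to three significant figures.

Total Vd = 7.4 × 110 = 814.0 L
Loading: fill Vd to C_target → 814.0 L × 6.6 mg/L = 5372 mg
CL = 247 mL/min = 247 × 0.06 = 14.82 L/h
Infusion rate = 14.82 L/h × 6.6 mg/L = 97.81 mg/h

(a) 5370 mg; (b) 97.8 mg/h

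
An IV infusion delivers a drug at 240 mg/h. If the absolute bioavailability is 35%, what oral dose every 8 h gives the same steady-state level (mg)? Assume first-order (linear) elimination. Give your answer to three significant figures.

To maintain the same Css, the systemic dosing rate must be unchanged: F·D/τ = infusion rate.
D = rate × τ / F = 240 × 8 / 0.35 = 5486 mg

5490 mg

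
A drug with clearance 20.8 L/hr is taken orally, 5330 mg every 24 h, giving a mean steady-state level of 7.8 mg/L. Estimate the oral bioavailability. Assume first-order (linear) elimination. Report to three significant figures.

F·D/τ = CL·Css at steady state → F = CL·Css·τ / D.
F = 20.8 × 7.8 × 24 / 5330 = 0.731

0.731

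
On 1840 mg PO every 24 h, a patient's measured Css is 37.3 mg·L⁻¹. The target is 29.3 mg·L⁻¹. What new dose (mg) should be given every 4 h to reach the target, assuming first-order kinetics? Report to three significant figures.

241 mg

For first-order elimination, Css ∝ F·D/(CL·τ); F and CL are unchanged, so Css ∝ D/τ.
D₂ = D₁ × (Css,target / Css,current) × (τ₂/τ₁) = 1840 × (29.3/37.3) × (4/24) = 240.9 mg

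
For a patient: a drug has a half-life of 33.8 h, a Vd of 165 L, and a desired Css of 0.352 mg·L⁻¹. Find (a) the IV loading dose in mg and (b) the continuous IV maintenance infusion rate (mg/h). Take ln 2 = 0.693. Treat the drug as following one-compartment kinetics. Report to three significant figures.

LD = Vd × C = 165.0 × 0.352 = 58.08 mg
CL = 0.693 × Vd / t½ = 0.693 × 165.0 / 33.8 = 3.383 L/h
Infusion rate = CL × Css = 3.383 × 0.352 = 1.191 mg/h

(a) 58.1 mg; (b) 1.19 mg/h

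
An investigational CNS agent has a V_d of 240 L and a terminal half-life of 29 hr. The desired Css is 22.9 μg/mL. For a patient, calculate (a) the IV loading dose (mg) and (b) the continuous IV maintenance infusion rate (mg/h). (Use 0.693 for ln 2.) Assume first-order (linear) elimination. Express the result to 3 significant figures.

(a) 5500 mg; (b) 131 mg/h

LD = Vd × C = 240.0 × 22.9 = 5496 mg
CL = 0.693 × Vd / t½ = 0.693 × 240.0 / 29 = 5.735 L/h
Infusion rate = CL × Css = 5.735 × 22.9 = 131.3 mg/h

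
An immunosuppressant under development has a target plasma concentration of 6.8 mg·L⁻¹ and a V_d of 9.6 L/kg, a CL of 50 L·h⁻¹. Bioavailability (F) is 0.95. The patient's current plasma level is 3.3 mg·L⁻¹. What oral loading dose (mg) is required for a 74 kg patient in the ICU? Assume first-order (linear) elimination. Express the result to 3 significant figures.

2620 mg

Total Vd = 9.6 × 74 = 710.4 L
Loading dose depends on Vd (not clearance): it fills the distribution volume.
Concentration deficit ΔC = 6.8 − 3.3 = 3.500 mg/L
LD = Vd × ΔC / F = 710.4 × 3.500 / 0.95 = 2617 mg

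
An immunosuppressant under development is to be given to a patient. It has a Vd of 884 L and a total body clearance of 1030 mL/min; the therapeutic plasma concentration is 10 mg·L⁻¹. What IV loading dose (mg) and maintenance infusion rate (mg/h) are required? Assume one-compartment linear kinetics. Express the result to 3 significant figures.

(a) 8840 mg; (b) 618 mg/h

Loading dose = Vd × C = 884.0 × 10 = 8840 mg
CL = 1030 mL/min = 1030 × 0.06 = 61.80 L/h
Maintenance: replace elimination → rate = CL × Css = 61.80 × 10 = 618.0 mg/h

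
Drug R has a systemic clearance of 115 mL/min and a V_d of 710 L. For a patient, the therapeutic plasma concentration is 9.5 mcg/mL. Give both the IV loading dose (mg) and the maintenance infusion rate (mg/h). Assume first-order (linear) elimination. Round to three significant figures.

(a) 6750 mg; (b) 65.6 mg/h

LD = Vd · C_target = 710.0 × 9.5 = 6745 mg
Convert clearance: 115 mL/min × 60 min/h ÷ 1000 mL/L = 6.900 L/h
Maintenance: replace elimination → rate = CL × Css = 6.900 × 9.5 = 65.55 mg/h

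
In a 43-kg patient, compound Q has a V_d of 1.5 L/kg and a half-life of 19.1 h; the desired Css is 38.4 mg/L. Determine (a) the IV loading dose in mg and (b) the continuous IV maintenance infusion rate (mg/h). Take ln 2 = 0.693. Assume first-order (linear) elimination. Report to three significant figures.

Vd = 1.5 L/kg × 43 kg = 64.50 L
LD = Vd × C = 64.50 × 38.4 = 2477 mg
CL = 0.693 × Vd / t½ = 0.693 × 64.50 / 19.1 = 2.340 L/h
Infusion rate = CL × Css = 2.340 × 38.4 = 89.86 mg/h

(a) 2480 mg; (b) 89.9 mg/h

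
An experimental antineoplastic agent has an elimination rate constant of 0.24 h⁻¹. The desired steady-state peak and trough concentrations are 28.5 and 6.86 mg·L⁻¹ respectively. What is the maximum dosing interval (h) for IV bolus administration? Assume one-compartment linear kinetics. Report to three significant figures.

5.93 h

Between IV bolus doses, concentration decays as C = C₀·e^(−kτ), so C_peak/C_trough = e^(kτ).
τ_max = ln(C_peak/C_trough) / k = ln(28.5/6.86) / 0.2400 = 1.424 / 0.2400 = 5.933 h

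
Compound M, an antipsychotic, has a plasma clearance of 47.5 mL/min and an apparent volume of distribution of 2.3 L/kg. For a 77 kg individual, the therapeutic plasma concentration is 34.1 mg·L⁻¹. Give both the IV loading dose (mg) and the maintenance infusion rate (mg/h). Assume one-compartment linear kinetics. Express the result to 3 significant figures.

(a) 6040 mg; (b) 97.2 mg/h

Vd(total) = 77 kg × 2.3 L/kg = 177.1 L
LD = Vd · C_target = 177.1 × 34.1 = 6039 mg
CL = 47.5 mL/min × 60/1000 = 2.850 L/h
Infusion rate = 2.850 L/h × 34.1 mg/L = 97.19 mg/h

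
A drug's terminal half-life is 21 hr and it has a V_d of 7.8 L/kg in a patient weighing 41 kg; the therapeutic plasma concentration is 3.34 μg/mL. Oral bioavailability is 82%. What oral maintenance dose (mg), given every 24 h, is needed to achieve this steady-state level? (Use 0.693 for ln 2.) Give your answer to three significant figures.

1030 mg

Vd(total) = 41 kg × 7.8 L/kg = 319.8 L
CL = 0.693 × Vd / t½ = 0.693 × 319.8 / 21 = 10.55 L/h
D = CL × Css × τ / F = 10.55 × 3.34 × 24 / 0.82 = 1031 mg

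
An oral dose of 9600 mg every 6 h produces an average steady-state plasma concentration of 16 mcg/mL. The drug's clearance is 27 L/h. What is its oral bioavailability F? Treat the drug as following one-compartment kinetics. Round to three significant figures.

F·D/τ = CL·Css at steady state → F = CL·Css·τ / D.
F = 27 × 16 × 6 / 9600 = 0.270

0.270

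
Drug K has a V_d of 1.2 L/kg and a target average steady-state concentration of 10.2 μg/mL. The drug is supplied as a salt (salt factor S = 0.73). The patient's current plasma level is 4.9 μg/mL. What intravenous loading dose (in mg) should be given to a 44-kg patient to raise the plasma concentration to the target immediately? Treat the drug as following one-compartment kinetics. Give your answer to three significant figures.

Vd = 1.2 L/kg × 44 kg = 52.80 L
Concentration deficit ΔC = 10.2 − 4.9 = 5.300 mg/L
LD = Vd × ΔC / S = 52.80 × 5.300 / 0.73 = 383.3 mg

383 mg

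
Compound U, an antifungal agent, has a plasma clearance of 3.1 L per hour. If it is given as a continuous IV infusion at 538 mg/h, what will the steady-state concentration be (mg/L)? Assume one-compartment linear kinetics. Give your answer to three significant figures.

Css = rate / CL = 538 / 3.100 = 173.5 mg/L

174 mg/L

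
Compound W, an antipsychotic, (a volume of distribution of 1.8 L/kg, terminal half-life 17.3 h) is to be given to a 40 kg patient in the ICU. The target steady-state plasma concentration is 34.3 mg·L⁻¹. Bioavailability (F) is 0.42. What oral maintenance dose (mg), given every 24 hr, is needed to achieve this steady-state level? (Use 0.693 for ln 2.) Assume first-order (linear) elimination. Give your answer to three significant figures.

Vd = 1.8 L/kg × 40 kg = 72.00 L
CL = 0.693 × Vd / t½ = 0.693 × 72.00 / 17.3 = 2.884 L/h
D = CL × Css × τ / F = 2.884 × 34.3 × 24 / 0.42 = 5653 mg

5650 mg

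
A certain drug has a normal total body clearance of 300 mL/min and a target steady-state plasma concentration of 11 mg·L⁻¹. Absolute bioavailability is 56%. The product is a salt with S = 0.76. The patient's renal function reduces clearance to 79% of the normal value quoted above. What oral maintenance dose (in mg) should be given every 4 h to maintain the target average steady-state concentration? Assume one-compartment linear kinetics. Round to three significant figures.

CL = 300 mL/min × 60/1000 = 18.00 L/h
Patient clearance = 0.79 × 18.00 = 14.22 L/h
D = CL × Css × τ / F / S = 14.22 × 11 × 4 / 0.56 / 0.76 = 1470 mg

1470 mg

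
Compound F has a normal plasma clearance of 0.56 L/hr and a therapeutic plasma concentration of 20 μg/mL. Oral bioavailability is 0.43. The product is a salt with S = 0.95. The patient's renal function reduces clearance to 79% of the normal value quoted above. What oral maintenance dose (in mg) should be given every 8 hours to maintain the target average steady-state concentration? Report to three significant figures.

173 mg

Patient clearance = 0.79 × 0.5600 = 0.4424 L/h
D = CL × Css × τ / F / S = 0.4424 × 20 × 8 / 0.43 / 0.95 = 173.3 mg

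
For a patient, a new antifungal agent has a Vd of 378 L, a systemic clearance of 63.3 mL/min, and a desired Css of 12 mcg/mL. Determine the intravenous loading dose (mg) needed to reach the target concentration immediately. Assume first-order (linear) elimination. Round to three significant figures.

LD = Vd × C = 378.0 × 12.00 = 4536 mg

4540 mg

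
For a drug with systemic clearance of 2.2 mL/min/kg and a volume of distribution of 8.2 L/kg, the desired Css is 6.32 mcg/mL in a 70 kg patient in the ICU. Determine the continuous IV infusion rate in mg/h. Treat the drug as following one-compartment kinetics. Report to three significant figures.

CL = 2.2 mL/min/kg × 70 kg = 154.0 mL/min = 154.0 × 60/1000 = 9.240 L/h
Infusion rate = CL · Css = 9.240 L/h × 6.32 mg/L = 58.40 mg/h

58.4 mg/h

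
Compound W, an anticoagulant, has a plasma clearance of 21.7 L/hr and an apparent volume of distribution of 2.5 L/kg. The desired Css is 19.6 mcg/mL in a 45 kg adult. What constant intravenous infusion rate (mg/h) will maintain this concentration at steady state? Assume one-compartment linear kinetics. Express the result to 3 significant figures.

Infusion rate = CL · Css = 21.70 L/h × 19.6 mg/L = 425.3 mg/h

425 mg/h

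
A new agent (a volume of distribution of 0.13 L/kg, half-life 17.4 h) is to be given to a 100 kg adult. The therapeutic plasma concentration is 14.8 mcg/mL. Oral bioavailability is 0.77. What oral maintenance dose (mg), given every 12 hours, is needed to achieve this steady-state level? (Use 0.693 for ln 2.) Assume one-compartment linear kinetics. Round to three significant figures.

119 mg

Vd = 0.13 L/kg × 100 kg = 13.00 L
k = 0.693/17.4 = 0.03983 h⁻¹, so CL = k·Vd = 0.03983 × 13.00 = 0.5178 L/h
D = CL × Css × τ / F = 0.5178 × 14.8 × 12 / 0.77 = 119.4 mg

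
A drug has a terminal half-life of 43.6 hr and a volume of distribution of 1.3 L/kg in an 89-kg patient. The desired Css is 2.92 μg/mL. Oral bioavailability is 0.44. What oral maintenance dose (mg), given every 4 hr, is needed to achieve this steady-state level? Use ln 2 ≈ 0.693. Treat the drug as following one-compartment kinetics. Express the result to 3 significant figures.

Vd(total) = 89 kg × 1.3 L/kg = 115.7 L
CL = 0.693 × Vd / t½ = 0.693 × 115.7 / 43.6 = 1.839 L/h
D = CL × Css × τ / F = 1.839 × 2.92 × 4 / 0.44 = 48.82 mg

48.8 mg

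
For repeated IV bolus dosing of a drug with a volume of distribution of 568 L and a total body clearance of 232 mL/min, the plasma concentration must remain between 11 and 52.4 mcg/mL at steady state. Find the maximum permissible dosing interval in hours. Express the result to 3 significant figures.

63.7 h

CL = 232 mL/min × 60/1000 = 13.92 L/h
k = CL / Vd = 13.92 / 568.0 = 0.02451 h⁻¹
Between IV bolus doses, concentration decays as C = C₀·e^(−kτ), so C_peak/C_trough = e^(kτ).
τ_max = ln(C_peak/C_trough) / k = ln(52.4/11) / 0.02451 = 1.561 / 0.02451 = 63.69 h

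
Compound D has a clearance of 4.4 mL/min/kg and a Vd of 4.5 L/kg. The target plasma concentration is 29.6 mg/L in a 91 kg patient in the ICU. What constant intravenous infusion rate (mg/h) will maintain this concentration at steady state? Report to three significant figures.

711 mg/h

CL = 4.4 mL/min/kg × 91 kg = 400.4 mL/min = 400.4 × 60/1000 = 24.02 L/h
Vd does not affect the maintenance rate; only clearance governs steady-state input.
Infusion rate = CL · Css = 24.02 L/h × 29.6 mg/L = 711.0 mg/h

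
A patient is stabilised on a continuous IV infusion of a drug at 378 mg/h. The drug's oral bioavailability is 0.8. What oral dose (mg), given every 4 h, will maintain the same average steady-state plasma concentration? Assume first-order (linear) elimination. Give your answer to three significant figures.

To maintain the same Css, the systemic dosing rate must be unchanged: F·D/τ = infusion rate.
D = rate × τ / F = 378 × 4 / 0.8 = 1890 mg

1890 mg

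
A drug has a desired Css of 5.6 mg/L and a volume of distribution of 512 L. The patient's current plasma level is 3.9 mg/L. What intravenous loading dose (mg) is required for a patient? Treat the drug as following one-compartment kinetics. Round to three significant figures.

870 mg

The loading dose fills Vd to the target concentration.
Concentration deficit ΔC = 5.6 − 3.9 = 1.700 mg/L
LD = Vd × ΔC = 512.0 × 1.700 = 870.4 mg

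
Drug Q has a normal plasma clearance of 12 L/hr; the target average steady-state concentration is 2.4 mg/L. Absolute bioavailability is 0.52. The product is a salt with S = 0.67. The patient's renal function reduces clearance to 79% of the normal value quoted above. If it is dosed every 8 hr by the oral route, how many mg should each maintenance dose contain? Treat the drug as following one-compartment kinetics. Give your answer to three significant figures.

522 mg

Patient clearance = 0.79 × 12.00 = 9.480 L/h
At steady state, dose per interval replaces the amount cleared in that interval: F·S·D/τ = CL·Css.
D = CL × Css × τ / F / S = 9.480 × 2.4 × 8 / 0.52 / 0.67 = 522.4 mg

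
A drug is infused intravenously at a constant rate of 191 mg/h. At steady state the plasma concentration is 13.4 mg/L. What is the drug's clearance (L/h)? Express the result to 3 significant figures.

14.3 L/h

At steady state, infusion rate = CL × Css, so CL = rate / Css.
CL = 191 / 13.4 = 14.25 L/h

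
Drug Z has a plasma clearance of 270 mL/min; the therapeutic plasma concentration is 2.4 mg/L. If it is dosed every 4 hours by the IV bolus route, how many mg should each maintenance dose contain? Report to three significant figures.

156 mg

CL = 270 mL/min × 60/1000 = 16.20 L/h
D = CL × Css × τ = 16.20 × 2.4 × 4 = 155.5 mg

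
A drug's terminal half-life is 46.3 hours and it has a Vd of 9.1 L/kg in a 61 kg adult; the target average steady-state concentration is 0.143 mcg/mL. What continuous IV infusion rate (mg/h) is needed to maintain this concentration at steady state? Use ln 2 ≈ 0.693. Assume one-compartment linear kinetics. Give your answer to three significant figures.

Vd(total) = 61 kg × 9.1 L/kg = 555.1 L
CL = 0.693 × Vd / t½ = 0.693 × 555.1 / 46.3 = 8.309 L/h
Infusion rate = CL × Css = 8.309 × 0.143 = 1.188 mg/h

1.19 mg/h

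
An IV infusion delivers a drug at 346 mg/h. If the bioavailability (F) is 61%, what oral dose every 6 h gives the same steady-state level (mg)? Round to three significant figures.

To maintain the same Css, the systemic dosing rate must be unchanged: F·D/τ = infusion rate.
D = rate × τ / F = 346 × 6 / 0.61 = 3403 mg

3400 mg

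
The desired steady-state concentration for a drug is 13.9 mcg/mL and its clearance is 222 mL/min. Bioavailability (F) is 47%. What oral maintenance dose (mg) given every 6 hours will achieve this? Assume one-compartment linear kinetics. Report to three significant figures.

2360 mg

CL = 222 mL/min × 60/1000 = 13.32 L/h
D = CL × Css × τ / F = 13.32 × 13.9 × 6 / 0.47 = 2364 mg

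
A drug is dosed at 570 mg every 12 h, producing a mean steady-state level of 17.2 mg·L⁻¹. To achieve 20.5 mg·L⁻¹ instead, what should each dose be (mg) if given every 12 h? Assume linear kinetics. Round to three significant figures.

For first-order elimination, Css ∝ F·D/(CL·τ); F and CL are unchanged, so Css ∝ D/τ.
D₂ = D₁ × (Css,target / Css,current) = 570 × 20.5/17.2 = 679.4 mg

679 mg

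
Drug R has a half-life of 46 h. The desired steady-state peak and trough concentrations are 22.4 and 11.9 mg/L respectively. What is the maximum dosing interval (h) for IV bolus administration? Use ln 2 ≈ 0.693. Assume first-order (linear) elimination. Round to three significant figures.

42.0 h

k = 0.693 / t½ = 0.693 / 46 = 0.01507 h⁻¹
Between IV bolus doses, concentration decays as C = C₀·e^(−kτ), so C_peak/C_trough = e^(kτ).
τ_max = ln(C_peak/C_trough) / k = ln(22.4/11.9) / 0.01507 = 0.6325 / 0.01507 = 41.97 h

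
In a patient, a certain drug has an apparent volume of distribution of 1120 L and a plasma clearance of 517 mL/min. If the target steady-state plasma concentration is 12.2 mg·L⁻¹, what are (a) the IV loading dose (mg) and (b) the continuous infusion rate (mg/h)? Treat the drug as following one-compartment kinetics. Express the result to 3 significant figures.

Loading: fill Vd to C_target → 1120 L × 12.2 mg/L = 13660 mg
CL = 517 mL/min = 517 × 0.06 = 31.02 L/h
Maintenance: replace elimination → rate = CL × Css = 31.02 × 12.2 = 378.4 mg/h

(a) 13700 mg; (b) 378 mg/h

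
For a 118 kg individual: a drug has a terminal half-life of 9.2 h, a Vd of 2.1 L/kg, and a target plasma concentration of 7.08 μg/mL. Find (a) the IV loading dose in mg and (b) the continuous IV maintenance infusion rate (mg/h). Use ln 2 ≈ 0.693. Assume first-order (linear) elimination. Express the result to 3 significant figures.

(a) 1750 mg; (b) 132 mg/h

Vd(total) = 118 kg × 2.1 L/kg = 247.8 L
LD = Vd × C = 247.8 × 7.08 = 1754 mg
CL = 0.693 × Vd / t½ = 0.693 × 247.8 / 9.2 = 18.67 L/h
Infusion rate = CL × Css = 18.67 × 7.08 = 132.2 mg/h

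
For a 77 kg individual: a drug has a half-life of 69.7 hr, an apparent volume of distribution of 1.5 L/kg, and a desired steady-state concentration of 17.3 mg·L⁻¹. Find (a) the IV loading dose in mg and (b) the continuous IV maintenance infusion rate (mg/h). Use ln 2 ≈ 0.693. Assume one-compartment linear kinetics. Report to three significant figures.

(a) 2000 mg; (b) 19.9 mg/h

Vd = 1.5 L/kg × 77 kg = 115.5 L
LD = Vd × C = 115.5 × 17.3 = 1998 mg
CL = 0.693 × Vd / t½ = 0.693 × 115.5 / 69.7 = 1.148 L/h
Infusion rate = CL × Css = 1.148 × 17.3 = 19.86 mg/h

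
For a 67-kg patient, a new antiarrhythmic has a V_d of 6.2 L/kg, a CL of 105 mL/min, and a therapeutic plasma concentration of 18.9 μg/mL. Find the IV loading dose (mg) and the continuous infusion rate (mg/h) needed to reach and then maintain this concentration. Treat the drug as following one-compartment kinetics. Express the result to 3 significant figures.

(a) 7850 mg; (b) 119 mg/h

Vd(total) = 67 kg × 6.2 L/kg = 415.4 L
Loading dose = Vd × C = 415.4 × 18.9 = 7851 mg
CL = 105 mL/min = 105 × 0.06 = 6.300 L/h
Infusion rate = 6.300 L/h × 18.9 mg/L = 119.1 mg/h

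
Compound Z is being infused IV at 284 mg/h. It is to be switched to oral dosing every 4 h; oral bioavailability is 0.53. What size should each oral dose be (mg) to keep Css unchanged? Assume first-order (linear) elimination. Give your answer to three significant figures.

To maintain the same Css, the systemic dosing rate must be unchanged: F·D/τ = infusion rate.
D = rate × τ / F = 284 × 4 / 0.53 = 2143 mg

2140 mg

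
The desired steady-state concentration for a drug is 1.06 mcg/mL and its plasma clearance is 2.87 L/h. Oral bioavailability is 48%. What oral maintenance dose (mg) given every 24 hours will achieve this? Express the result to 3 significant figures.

152 mg

At steady state, dose per interval replaces the amount cleared in that interval: F·D/τ = CL·Css.
D = CL × Css × τ / F = 2.870 × 1.06 × 24 / 0.48 = 152.1 mg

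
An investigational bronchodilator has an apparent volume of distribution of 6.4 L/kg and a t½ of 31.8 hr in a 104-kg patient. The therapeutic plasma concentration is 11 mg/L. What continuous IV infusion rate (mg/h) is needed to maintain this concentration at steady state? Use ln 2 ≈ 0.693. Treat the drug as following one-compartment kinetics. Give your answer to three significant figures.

Vd = 6.4 L/kg × 104 kg = 665.6 L
CL = ln 2 · Vd / t½ = 0.693 × 665.6 / 31.8 = 14.51 L/h
Infusion rate = CL × Css = 14.51 × 11 = 159.6 mg/h

160 mg/h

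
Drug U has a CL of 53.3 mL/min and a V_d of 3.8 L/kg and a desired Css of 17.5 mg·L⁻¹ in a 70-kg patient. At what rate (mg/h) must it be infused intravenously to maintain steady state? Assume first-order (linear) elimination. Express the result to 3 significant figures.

56.0 mg/h

CL = 53.3 mL/min × 60/1000 = 3.198 L/h
At steady state, infusion rate equals elimination rate: rate in = CL × Css.
R₀ = 3.198 × 17.5 = 55.97 mg/h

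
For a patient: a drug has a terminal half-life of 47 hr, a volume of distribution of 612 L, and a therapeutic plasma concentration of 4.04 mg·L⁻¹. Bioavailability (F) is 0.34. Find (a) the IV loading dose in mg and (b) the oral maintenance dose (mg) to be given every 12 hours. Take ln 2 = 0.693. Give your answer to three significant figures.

LD = Vd × C = 612.0 × 4.04 = 2472 mg
CL = 0.693 × Vd / t½ = 0.693 × 612.0 / 47 = 9.024 L/h
D = CL × Css × τ / F = 9.024 × 4.04 × 12 / 0.34 = 1287 mg

(a) 2470 mg; (b) 1290 mg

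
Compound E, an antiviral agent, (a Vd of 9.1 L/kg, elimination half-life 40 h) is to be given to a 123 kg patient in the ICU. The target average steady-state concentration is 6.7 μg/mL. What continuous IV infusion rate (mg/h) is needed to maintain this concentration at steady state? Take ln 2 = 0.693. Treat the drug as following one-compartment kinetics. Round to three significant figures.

130 mg/h

Vd(total) = 123 kg × 9.1 L/kg = 1119 L
k = 0.693/40 = 0.01733 h⁻¹, so CL = k·Vd = 0.01733 × 1119 = 19.39 L/h
Infusion rate = CL × Css = 19.39 × 6.7 = 129.9 mg/h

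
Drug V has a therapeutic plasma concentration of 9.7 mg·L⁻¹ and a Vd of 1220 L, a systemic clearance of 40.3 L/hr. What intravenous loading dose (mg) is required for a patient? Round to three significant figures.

11800 mg

LD = Vd × C = 1220 × 9.700 = 11830 mg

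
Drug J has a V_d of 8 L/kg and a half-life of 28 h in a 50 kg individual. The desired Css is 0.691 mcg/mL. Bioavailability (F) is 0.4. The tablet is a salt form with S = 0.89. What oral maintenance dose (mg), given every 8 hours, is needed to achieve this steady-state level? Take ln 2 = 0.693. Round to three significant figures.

154 mg

Vd = 8 L/kg × 50 kg = 400.0 L
CL = 0.693 × Vd / t½ = 0.693 × 400.0 / 28 = 9.900 L/h
D = CL × Css × τ / F / S = 9.900 × 0.691 × 8 / 0.4 / 0.89 = 153.7 mg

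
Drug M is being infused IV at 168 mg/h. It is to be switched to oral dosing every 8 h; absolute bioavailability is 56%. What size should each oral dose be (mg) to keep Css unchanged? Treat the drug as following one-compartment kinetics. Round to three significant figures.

To maintain the same Css, the systemic dosing rate must be unchanged: F·D/τ = infusion rate.
D = rate × τ / F = 168 × 8 / 0.56 = 2400 mg

2400 mg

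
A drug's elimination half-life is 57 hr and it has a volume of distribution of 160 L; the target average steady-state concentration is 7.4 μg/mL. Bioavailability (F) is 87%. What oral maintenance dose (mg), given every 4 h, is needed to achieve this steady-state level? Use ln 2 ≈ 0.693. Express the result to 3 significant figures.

k = 0.693/57 = 0.01216 h⁻¹, so CL = k·Vd = 0.01216 × 160.0 = 1.946 L/h
D = CL × Css × τ / F = 1.946 × 7.4 × 4 / 0.87 = 66.21 mg

66.2 mg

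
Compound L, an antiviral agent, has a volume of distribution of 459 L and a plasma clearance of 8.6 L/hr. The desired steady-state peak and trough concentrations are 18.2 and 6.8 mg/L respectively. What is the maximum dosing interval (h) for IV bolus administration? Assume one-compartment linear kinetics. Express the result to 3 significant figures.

52.5 h

k = CL / Vd = 8.600 / 459.0 = 0.01874 h⁻¹
Between IV bolus doses, concentration decays as C = C₀·e^(−kτ), so C_peak/C_trough = e^(kτ).
τ_max = ln(C_peak/C_trough) / k = ln(18.2/6.8) / 0.01874 = 0.9845 / 0.01874 = 52.53 h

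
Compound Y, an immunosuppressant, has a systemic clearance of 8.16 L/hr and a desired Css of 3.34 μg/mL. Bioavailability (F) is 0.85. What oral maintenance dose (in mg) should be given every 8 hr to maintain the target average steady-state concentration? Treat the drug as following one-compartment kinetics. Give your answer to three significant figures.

257 mg

At steady state, dose per interval replaces the amount cleared in that interval: F·D/τ = CL·Css.
D = CL × Css × τ / F = 8.160 × 3.34 × 8 / 0.85 = 256.5 mg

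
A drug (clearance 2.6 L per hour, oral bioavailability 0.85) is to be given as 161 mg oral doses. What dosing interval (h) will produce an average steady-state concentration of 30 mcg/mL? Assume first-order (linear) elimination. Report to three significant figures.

1.75 h

F·D/τ = CL·Css → τ = F·D / (CL·Css).
τ = 0.85 × 161 / (2.6 × 30) = 1.754 h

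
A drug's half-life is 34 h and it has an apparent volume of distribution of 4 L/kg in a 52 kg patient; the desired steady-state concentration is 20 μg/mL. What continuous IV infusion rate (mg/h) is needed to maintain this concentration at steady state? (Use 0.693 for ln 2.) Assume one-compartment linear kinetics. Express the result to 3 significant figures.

84.8 mg/h

Vd(total) = 52 kg × 4 L/kg = 208.0 L
k = 0.693/34 = 0.02038 h⁻¹, so CL = k·Vd = 0.02038 × 208.0 = 4.239 L/h
Infusion rate = CL × Css = 4.239 × 20 = 84.78 mg/h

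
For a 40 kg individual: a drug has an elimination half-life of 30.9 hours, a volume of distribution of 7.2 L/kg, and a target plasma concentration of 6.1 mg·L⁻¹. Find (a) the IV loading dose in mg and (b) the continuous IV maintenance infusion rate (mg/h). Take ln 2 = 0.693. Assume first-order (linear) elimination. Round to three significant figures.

Vd = 7.2 L/kg × 40 kg = 288.0 L
LD = Vd × C = 288.0 × 6.1 = 1757 mg
CL = 0.693 × Vd / t½ = 0.693 × 288.0 / 30.9 = 6.459 L/h
Infusion rate = CL × Css = 6.459 × 6.1 = 39.40 mg/h

(a) 1760 mg; (b) 39.4 mg/h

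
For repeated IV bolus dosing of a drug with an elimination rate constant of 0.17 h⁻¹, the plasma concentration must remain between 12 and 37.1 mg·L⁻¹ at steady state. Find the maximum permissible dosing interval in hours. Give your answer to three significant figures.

6.64 h

Between IV bolus doses, concentration decays as C = C₀·e^(−kτ), so C_peak/C_trough = e^(kτ).
τ_max = ln(C_peak/C_trough) / k = ln(37.1/12) / 0.1700 = 1.129 / 0.1700 = 6.641 h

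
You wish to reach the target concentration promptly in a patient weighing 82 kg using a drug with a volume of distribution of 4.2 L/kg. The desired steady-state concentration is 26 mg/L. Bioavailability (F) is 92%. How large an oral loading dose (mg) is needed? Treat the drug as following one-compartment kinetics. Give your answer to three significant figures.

9730 mg

Total Vd = 4.2 × 82 = 344.4 L
LD = Vd × C / F = 344.4 × 26.00 / 0.92 = 9733 mg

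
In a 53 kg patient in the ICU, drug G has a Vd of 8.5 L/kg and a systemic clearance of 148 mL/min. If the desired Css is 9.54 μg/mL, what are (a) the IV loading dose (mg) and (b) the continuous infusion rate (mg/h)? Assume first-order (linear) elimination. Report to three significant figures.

(a) 4300 mg; (b) 84.7 mg/h

Vd = 8.5 L/kg × 53 kg = 450.5 L
Loading: fill Vd to C_target → 450.5 L × 9.54 mg/L = 4298 mg
Convert clearance: 148 mL/min × 60 min/h ÷ 1000 mL/L = 8.880 L/h
Maintenance infusion rate = CL × Css = 8.880 × 9.54 = 84.72 mg/h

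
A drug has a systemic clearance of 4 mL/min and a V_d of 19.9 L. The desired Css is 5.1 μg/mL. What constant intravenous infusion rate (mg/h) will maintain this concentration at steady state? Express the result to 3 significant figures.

CL = 4 mL/min = 4 × 0.06 = 0.2400 L/h
Infusion rate = CL · Css = 0.2400 L/h × 5.1 mg/L = 1.224 mg/h

1.22 mg/h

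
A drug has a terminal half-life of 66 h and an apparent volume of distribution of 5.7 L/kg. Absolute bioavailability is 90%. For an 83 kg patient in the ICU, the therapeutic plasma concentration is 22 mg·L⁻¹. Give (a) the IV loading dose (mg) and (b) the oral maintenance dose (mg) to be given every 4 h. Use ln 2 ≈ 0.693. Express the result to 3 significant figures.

Total Vd = 5.7 × 83 = 473.1 L
LD = Vd × C = 473.1 × 22 = 10410 mg
CL = 0.693 × Vd / t½ = 0.693 × 473.1 / 66 = 4.968 L/h
D = CL × Css × τ / F = 4.968 × 22 × 4 / 0.9 = 485.8 mg

(a) 10400 mg; (b) 486 mg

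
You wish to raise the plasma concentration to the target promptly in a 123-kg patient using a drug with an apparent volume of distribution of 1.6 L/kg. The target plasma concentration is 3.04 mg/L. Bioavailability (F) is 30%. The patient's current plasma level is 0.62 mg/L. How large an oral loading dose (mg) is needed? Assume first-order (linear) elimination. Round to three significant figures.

1590 mg

Vd = 1.6 L/kg × 123 kg = 196.8 L
The loading dose fills Vd to the target concentration.
Concentration deficit ΔC = 3.04 − 0.62 = 2.420 mg/L
LD = Vd × ΔC / F = 196.8 × 2.420 / 0.3 = 1588 mg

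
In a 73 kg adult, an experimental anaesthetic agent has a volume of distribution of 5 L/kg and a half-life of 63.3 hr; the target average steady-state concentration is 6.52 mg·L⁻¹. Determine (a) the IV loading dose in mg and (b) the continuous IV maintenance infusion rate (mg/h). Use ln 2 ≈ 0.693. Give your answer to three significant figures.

Vd = 5 L/kg × 73 kg = 365.0 L
LD = Vd × C = 365.0 × 6.52 = 2380 mg
CL = 0.693 × Vd / t½ = 0.693 × 365.0 / 63.3 = 3.996 L/h
Infusion rate = CL × Css = 3.996 × 6.52 = 26.05 mg/h

(a) 2380 mg; (b) 26.1 mg/h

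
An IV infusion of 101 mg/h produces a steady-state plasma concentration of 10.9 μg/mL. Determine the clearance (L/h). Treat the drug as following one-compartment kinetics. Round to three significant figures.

9.27 L/h

At steady state, infusion rate = CL × Css, so CL = rate / Css.
CL = 101 / 10.9 = 9.266 L/h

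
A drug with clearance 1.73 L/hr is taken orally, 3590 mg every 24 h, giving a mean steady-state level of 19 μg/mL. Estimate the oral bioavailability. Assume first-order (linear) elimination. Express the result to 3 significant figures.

0.220

F·D/τ = CL·Css at steady state → F = CL·Css·τ / D.
F = 1.73 × 19 × 24 / 3590 = 0.220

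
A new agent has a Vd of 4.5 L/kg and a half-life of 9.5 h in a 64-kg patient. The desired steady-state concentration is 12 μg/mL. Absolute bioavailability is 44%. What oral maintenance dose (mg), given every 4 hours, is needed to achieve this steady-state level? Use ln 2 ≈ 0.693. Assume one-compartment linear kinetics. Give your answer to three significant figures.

Total Vd = 4.5 × 64 = 288.0 L
k = 0.693/9.5 = 0.07295 h⁻¹, so CL = k·Vd = 0.07295 × 288.0 = 21.01 L/h
D = CL × Css × τ / F = 21.01 × 12 × 4 / 0.44 = 2292 mg

2290 mg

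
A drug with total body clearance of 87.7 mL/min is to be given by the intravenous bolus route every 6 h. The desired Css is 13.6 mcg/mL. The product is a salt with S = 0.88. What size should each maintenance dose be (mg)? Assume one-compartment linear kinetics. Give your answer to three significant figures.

CL = 87.7 mL/min = 87.7 × 0.06 = 5.262 L/h
At steady state, dose per interval replaces the amount cleared in that interval: S·D/τ = CL·Css.
D = CL × Css × τ / S = 5.262 × 13.6 × 6 / 0.88 = 487.9 mg

488 mg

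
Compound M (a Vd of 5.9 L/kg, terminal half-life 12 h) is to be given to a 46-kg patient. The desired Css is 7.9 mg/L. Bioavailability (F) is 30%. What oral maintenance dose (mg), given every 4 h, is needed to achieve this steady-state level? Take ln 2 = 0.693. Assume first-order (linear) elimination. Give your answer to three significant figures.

1650 mg

Total Vd = 5.9 × 46 = 271.4 L
CL = ln 2 · Vd / t½ = 0.693 × 271.4 / 12 = 15.67 L/h
D = CL × Css × τ / F = 15.67 × 7.9 × 4 / 0.3 = 1651 mg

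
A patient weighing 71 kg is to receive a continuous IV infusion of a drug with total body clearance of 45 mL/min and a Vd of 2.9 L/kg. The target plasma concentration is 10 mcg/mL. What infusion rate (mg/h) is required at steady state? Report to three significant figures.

27.0 mg/h

Convert clearance: 45 mL/min × 60 min/h ÷ 1000 mL/L = 2.700 L/h
Vd does not affect the maintenance rate; only clearance governs steady-state input.
R₀ = 2.700 × 10 = 27.00 mg/h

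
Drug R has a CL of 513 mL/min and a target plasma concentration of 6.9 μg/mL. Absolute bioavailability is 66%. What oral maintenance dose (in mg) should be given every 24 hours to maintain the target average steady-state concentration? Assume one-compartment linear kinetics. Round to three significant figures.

7720 mg

Convert clearance: 513 mL/min × 60 min/h ÷ 1000 mL/L = 30.78 L/h
D = CL × Css × τ / F = 30.78 × 6.9 × 24 / 0.66 = 7723 mg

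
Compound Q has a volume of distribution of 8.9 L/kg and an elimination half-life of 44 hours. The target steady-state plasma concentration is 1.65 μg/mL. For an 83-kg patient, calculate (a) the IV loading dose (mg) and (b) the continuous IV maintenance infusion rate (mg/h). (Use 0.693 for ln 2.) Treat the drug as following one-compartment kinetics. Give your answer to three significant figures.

(a) 1220 mg; (b) 19.2 mg/h

Total Vd = 8.9 × 83 = 738.7 L
LD = Vd × C = 738.7 × 1.65 = 1219 mg
CL = 0.693 × Vd / t½ = 0.693 × 738.7 / 44 = 11.63 L/h
Infusion rate = CL × Css = 11.63 × 1.65 = 19.19 mg/h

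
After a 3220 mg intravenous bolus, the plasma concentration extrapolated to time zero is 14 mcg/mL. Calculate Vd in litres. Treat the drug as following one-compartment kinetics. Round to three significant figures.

Immediately after an IV bolus, C₀ = Dose / Vd, so Vd = Dose / C₀.
Vd = 3220 / 14 = 230.0 L

230 L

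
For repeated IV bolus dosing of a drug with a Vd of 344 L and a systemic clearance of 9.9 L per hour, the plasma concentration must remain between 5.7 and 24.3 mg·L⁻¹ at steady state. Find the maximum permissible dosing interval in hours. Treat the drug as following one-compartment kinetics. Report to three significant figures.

50.4 h

k = CL / Vd = 9.900 / 344.0 = 0.02878 h⁻¹
Between IV bolus doses, concentration decays as C = C₀·e^(−kτ), so C_peak/C_trough = e^(kτ).
τ_max = ln(C_peak/C_trough) / k = ln(24.3/5.7) / 0.02878 = 1.450 / 0.02878 = 50.38 h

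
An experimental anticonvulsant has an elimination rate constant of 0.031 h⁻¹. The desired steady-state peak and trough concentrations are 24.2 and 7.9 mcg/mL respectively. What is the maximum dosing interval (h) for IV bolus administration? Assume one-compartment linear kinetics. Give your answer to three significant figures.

36.1 h

Between IV bolus doses, concentration decays as C = C₀·e^(−kτ), so C_peak/C_trough = e^(kτ).
τ_max = ln(C_peak/C_trough) / k = ln(24.2/7.9) / 0.03100 = 1.119 / 0.03100 = 36.10 h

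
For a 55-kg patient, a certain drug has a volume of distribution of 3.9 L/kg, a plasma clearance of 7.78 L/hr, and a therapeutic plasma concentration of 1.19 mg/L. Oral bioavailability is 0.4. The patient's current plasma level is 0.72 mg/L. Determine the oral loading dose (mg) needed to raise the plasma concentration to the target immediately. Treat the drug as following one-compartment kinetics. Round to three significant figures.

Total Vd = 3.9 × 55 = 214.5 L
The loading dose fills Vd to the target concentration.
Concentration deficit ΔC = 1.19 − 0.72 = 0.4700 mg/L
LD = Vd × ΔC / F = 214.5 × 0.4700 / 0.4 = 252.0 mg

252 mg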